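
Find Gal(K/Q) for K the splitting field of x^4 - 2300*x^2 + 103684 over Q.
Gal(K/Q) = Z/2Z (cyclic of order 2)

f factors as (x^2 - 2254)(x^2 - 46), so the splitting field is K = Q(sqrt(2254), sqrt(46)). The squarefree part of 2254 is 46 and the squarefree part of 46 is also 46, so sqrt(2254) and sqrt(46) are both rational multiples of sqrt(46). Hence Q(sqrt(2254)) = Q(sqrt(46)) = Q(sqrt(46)), and the splitting field collapses to a single degree-2 extension with Galois group Z/2Z.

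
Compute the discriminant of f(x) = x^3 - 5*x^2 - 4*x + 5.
Δ = 4281

For x^3 + a x^2 + b x + c the discriminant is Δ = 18 a b c - 4 a^3 c + a^2 b^2 - 4 b^3 - 27 c^2.
Plug a = -5, b = -4, c = 5:
  18*(-5)*(-4)*(5) - 4*(-5)^3*(5) + (-5)^2*(-4)^2 - 4*(-4)^3 - 27*(5)^2
  = 1800 + (2500) + 400 + (256) + (-675)
  = 4281.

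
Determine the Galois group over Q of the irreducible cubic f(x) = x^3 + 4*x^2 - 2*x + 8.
Gal(K/Q) = S_3 (symmetric group of order 6)

Compute the discriminant of x^3 + (4)*x^2 + (-2)*x + (8): Δ = -4832. Since Δ is not a rational square, the Galois group is not contained in A_3; it must be the full S_3 (irreducibility of the cubic rules out anything smaller).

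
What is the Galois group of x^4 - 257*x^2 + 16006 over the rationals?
Gal(K/Q) = V_4 (Klein four-group, Z/2Z × Z/2Z)

f factors as (x^2 - 106)(x^2 - 151), so the splitting field is K = Q(sqrt(106), sqrt(151)). The elements 106, 151, 16006 are all non-squares in Q, so sqrt(106) and sqrt(151) generate independent quadratic extensions. Thus [K:Q] = 4 and Gal(K/Q) is generated by the two order-2 automorphisms sqrt(106) ↦ -sqrt(106) and sqrt(151) ↦ -sqrt(151), giving V_4.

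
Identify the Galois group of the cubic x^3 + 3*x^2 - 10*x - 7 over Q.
Gal(K/Q) = S_3 (symmetric group of order 6)

Compute the discriminant of x^3 + (3)*x^2 + (-10)*x + (-7): Δ = 8113. Since Δ is not a rational square, the Galois group is not contained in A_3; it must be the full S_3 (irreducibility of the cubic rules out anything smaller).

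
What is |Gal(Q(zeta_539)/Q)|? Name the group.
|Gal(Q(zeta_539)/Q)| = phi(539) = 420; group ≅ (Z/539Z)^* ≅ Z/10Z × Z/42Z

The n-th cyclotomic polynomial Φ_539(x) is the minimal polynomial of zeta_539 over Q and has degree phi(539) = 420. So Q(zeta_539) is a degree-420 Galois extension with Galois group (Z/539Z)^*. By CRT, (Z/539Z)^* ≅ (Z/49Z)^* × (Z/11Z)^*. Each prime-power unit group is (Z/49Z)^* ≅ Z/42Z; (Z/11Z)^* ≅ Z/10Z. Hence Gal(Q(zeta_539)/Q) ≅ Z/10Z × Z/42Z.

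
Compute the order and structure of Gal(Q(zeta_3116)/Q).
|Gal(Q(zeta_3116)/Q)| = phi(3116) = 1440; group ≅ (Z/3116Z)^* ≅ Z/2Z × Z/18Z × Z/40Z

The n-th cyclotomic polynomial Φ_3116(x) is the minimal polynomial of zeta_3116 over Q and has degree phi(3116) = 1440. So Q(zeta_3116) is a degree-1440 Galois extension with Galois group (Z/3116Z)^*. By CRT, (Z/3116Z)^* ≅ (Z/4Z)^* × (Z/19Z)^* × (Z/41Z)^*. Each prime-power unit group is (Z/4Z)^* ≅ Z/2Z; (Z/19Z)^* ≅ Z/18Z; (Z/41Z)^* ≅ Z/40Z. Hence Gal(Q(zeta_3116)/Q) ≅ Z/2Z × Z/18Z × Z/40Z.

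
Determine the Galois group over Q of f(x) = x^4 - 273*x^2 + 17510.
Gal(K/Q) = V_4 (Klein four-group, Z/2Z × Z/2Z)

f factors as (x^2 - 103)(x^2 - 170), so the splitting field is K = Q(sqrt(103), sqrt(170)). The elements 103, 170, 17510 are all non-squares in Q, so sqrt(103) and sqrt(170) generate independent quadratic extensions. Thus [K:Q] = 4 and Gal(K/Q) is generated by the two order-2 automorphisms sqrt(103) ↦ -sqrt(103) and sqrt(170) ↦ -sqrt(170), giving V_4.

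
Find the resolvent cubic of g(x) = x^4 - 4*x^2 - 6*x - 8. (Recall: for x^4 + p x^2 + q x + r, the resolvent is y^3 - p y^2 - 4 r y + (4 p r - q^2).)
h(y) = y^3 + 4*y^2 + 32*y + 92

Identify coefficients: p = -4, q = -6, r = -8.
Plug into h(y) = y^3 - p y^2 - 4 r y + (4 p r - q^2):
  h(y) = y^3 - (-4) y^2 - 4*(-8) y + (4*(-4)*(-8) - (-6)^2)
       = y^3 + (4) y^2 + (32) y + (92).
Simplifying: h(y) = y^3 + 4*y^2 + 32*y + 92.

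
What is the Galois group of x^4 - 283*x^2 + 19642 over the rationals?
Gal(K/Q) = V_4 (Klein four-group, Z/2Z × Z/2Z)

f factors as (x^2 - 161)(x^2 - 122), so the splitting field is K = Q(sqrt(161), sqrt(122)). The elements 161, 122, 19642 are all non-squares in Q, so sqrt(161) and sqrt(122) generate independent quadratic extensions. Thus [K:Q] = 4 and Gal(K/Q) is generated by the two order-2 automorphisms sqrt(161) ↦ -sqrt(161) and sqrt(122) ↦ -sqrt(122), giving V_4.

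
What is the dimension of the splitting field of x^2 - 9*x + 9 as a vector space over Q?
[K:Q] = 2

The discriminant of x^2 + (-9)*x + (9) is b^2 - 4c = 81 - (36) = 45. Since 45 is not a perfect square in Q, the polynomial is irreducible over Q. Its two roots generate a degree-2 extension, so [K:Q] = 2.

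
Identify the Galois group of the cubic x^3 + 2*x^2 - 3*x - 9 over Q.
Gal(K/Q) = S_3 (symmetric group of order 6)

Compute the discriminant of x^3 + (2)*x^2 + (-3)*x + (-9): Δ = -783. Since Δ is not a rational square, the Galois group is not contained in A_3; it must be the full S_3 (irreducibility of the cubic rules out anything smaller).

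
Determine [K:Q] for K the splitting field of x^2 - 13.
[K:Q] = 2

The polynomial x^2 - 13 is irreducible over Q since 13 is not a perfect square. Its splitting field is Q(sqrt(13)), which has degree 2 over Q.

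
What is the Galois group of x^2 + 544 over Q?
Gal(K/Q) = Z/2Z (cyclic of order 2)

x^2 + 544 is irreducible over Q since -544 is not a rational square. The splitting field Q(sqrt(-544)) has degree 2 over Q, and its unique nontrivial automorphism is sqrt(-544) ↦ -sqrt(-544). Hence Gal(Q(sqrt(-544))/Q) = Z/2Z.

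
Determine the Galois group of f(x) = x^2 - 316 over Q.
Gal(K/Q) = Z/2Z (cyclic of order 2)

x^2 - 316 is irreducible over Q since 316 is not a rational square. The splitting field Q(sqrt(316)) has degree 2 over Q, and its unique nontrivial automorphism is sqrt(316) ↦ -sqrt(316). Hence Gal(Q(sqrt(316))/Q) = Z/2Z.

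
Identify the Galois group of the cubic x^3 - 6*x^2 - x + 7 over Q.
Gal(K/Q) = S_3 (symmetric group of order 6)

Compute the discriminant of x^3 + (-6)*x^2 + (-1)*x + (7): Δ = 5521. Since Δ is not a rational square, the Galois group is not contained in A_3; it must be the full S_3 (irreducibility of the cubic rules out anything smaller).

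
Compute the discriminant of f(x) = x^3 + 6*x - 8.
Δ = -2592

For a depressed cubic x^3 + p x + q the discriminant is Δ = -4 p^3 - 27 q^2 = -4*(6)^3 - 27*(-8)^2 = -864 - 1728 = -2592.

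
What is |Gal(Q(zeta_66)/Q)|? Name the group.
|Gal(Q(zeta_66)/Q)| = phi(66) = 20; group ≅ (Z/66Z)^* ≅ Z/2Z × Z/10Z

The n-th cyclotomic polynomial Φ_66(x) is the minimal polynomial of zeta_66 over Q and has degree phi(66) = 20. So Q(zeta_66) is a degree-20 Galois extension with Galois group (Z/66Z)^*. By CRT, (Z/66Z)^* ≅ (Z/2Z)^* × (Z/3Z)^* × (Z/11Z)^*. Each prime-power unit group is (Z/2Z)^* ≅ trivial group (order 1); (Z/3Z)^* ≅ Z/2Z; (Z/11Z)^* ≅ Z/10Z. Hence Gal(Q(zeta_66)/Q) ≅ Z/2Z × Z/10Z.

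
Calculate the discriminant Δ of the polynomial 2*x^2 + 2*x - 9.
Δ = 76

For a quadratic a x^2 + b x + c the discriminant is Δ = b^2 - 4ac = (2)^2 - 4*(2)*(-9) = 4 - (-72) = 76.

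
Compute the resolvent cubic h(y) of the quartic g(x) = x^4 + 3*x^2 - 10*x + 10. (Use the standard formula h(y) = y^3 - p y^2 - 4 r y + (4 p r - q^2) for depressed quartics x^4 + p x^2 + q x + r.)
h(y) = y^3 - 3*y^2 - 40*y + 20

Identify coefficients: p = 3, q = -10, r = 10.
Plug into h(y) = y^3 - p y^2 - 4 r y + (4 p r - q^2):
  h(y) = y^3 - (3) y^2 - 4*(10) y + (4*(3)*(10) - (-10)^2)
       = y^3 + (-3) y^2 + (-40) y + (20).
Simplifying: h(y) = y^3 - 3*y^2 - 40*y + 20.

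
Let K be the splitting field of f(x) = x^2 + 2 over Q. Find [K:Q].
[K:Q] = 2

The discriminant of x^2 + (0)*x + (2) is b^2 - 4c = 0 - (8) = -8. Since -8 is not a perfect square in Q, the polynomial is irreducible over Q. Its two roots generate a degree-2 extension, so [K:Q] = 2.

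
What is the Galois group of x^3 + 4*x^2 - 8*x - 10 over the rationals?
Gal(K/Q) = S_3 (symmetric group of order 6)

Compute the discriminant of x^3 + (4)*x^2 + (-8)*x + (-10): Δ = 8692. Since Δ is not a rational square, the Galois group is not contained in A_3; it must be the full S_3 (irreducibility of the cubic rules out anything smaller).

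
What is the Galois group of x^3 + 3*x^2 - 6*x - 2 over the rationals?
Gal(K/Q) = S_3 (symmetric group of order 6)

Compute the discriminant of x^3 + (3)*x^2 + (-6)*x + (-2): Δ = 1944. Since Δ is not a rational square, the Galois group is not contained in A_3; it must be the full S_3 (irreducibility of the cubic rules out anything smaller).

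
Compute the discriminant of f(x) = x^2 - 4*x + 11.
Δ = -28

For a quadratic a x^2 + b x + c the discriminant is Δ = b^2 - 4ac = (-4)^2 - 4*(1)*(11) = 16 - (44) = -28.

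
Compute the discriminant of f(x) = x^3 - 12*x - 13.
Δ = 2349

For a depressed cubic x^3 + p x + q the discriminant is Δ = -4 p^3 - 27 q^2 = -4*(-12)^3 - 27*(-13)^2 = 6912 - 4563 = 2349.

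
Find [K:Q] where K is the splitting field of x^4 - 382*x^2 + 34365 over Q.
[K:Q] = 4

f factors as (x^2 - 145)(x^2 - 237); the splitting field is K = Q(sqrt(145), sqrt(237)). Since 145, 237, and 34365 are all non-squares in Q, the three subfields Q(sqrt(145)), Q(sqrt(237)), Q(sqrt(34365)) are distinct degree-2 extensions, so [K:Q] = 4 (Klein four Galois group).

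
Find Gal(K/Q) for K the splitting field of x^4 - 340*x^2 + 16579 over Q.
Gal(K/Q) = V_4 (Klein four-group, Z/2Z × Z/2Z)

f factors as (x^2 - 59)(x^2 - 281), so the splitting field is K = Q(sqrt(59), sqrt(281)). The elements 59, 281, 16579 are all non-squares in Q, so sqrt(59) and sqrt(281) generate independent quadratic extensions. Thus [K:Q] = 4 and Gal(K/Q) is generated by the two order-2 automorphisms sqrt(59) ↦ -sqrt(59) and sqrt(281) ↦ -sqrt(281), giving V_4.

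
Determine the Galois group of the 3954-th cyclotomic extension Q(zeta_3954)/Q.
|Gal(Q(zeta_3954)/Q)| = phi(3954) = 1316; group ≅ (Z/3954Z)^* ≅ Z/2Z × Z/658Z

The n-th cyclotomic polynomial Φ_3954(x) is the minimal polynomial of zeta_3954 over Q and has degree phi(3954) = 1316. So Q(zeta_3954) is a degree-1316 Galois extension with Galois group (Z/3954Z)^*. By CRT, (Z/3954Z)^* ≅ (Z/2Z)^* × (Z/3Z)^* × (Z/659Z)^*. Each prime-power unit group is (Z/2Z)^* ≅ trivial group (order 1); (Z/3Z)^* ≅ Z/2Z; (Z/659Z)^* ≅ Z/658Z. Hence Gal(Q(zeta_3954)/Q) ≅ Z/2Z × Z/658Z.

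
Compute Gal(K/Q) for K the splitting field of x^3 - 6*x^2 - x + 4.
Gal(K/Q) = S_3 (symmetric group of order 6)

Compute the discriminant of x^3 + (-6)*x^2 + (-1)*x + (4): Δ = 3496. Since Δ is not a rational square, the Galois group is not contained in A_3; it must be the full S_3 (irreducibility of the cubic rules out anything smaller).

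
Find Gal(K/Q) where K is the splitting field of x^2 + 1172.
Gal(K/Q) = Z/2Z (cyclic of order 2)

x^2 + 1172 is irreducible over Q since -1172 is not a rational square. The splitting field Q(sqrt(-1172)) has degree 2 over Q, and its unique nontrivial automorphism is sqrt(-1172) ↦ -sqrt(-1172). Hence Gal(Q(sqrt(-1172))/Q) = Z/2Z.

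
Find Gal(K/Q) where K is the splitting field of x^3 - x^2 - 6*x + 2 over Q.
Gal(K/Q) = S_3 (symmetric group of order 6)

Compute the discriminant of x^3 + (-1)*x^2 + (-6)*x + (2): Δ = 1016. Since Δ is not a rational square, the Galois group is not contained in A_3; it must be the full S_3 (irreducibility of the cubic rules out anything smaller).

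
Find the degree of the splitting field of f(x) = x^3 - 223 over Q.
[K:Q] = 6

x^3 - 223 has one real root r = 223^(1/3) and two complex roots r*zeta_3, r*zeta_3^2 where zeta_3 = e^(2*pi*i/3). The splitting field is Q(r, zeta_3). [Q(r):Q] = 3 and [Q(zeta_3):Q] = 2 with gcd = 1, so [Q(r, zeta_3):Q] = 3 * 2 = 6.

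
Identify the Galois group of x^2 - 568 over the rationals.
Gal(K/Q) = Z/2Z (cyclic of order 2)

x^2 - 568 is irreducible over Q since 568 is not a rational square. The splitting field Q(sqrt(568)) has degree 2 over Q, and its unique nontrivial automorphism is sqrt(568) ↦ -sqrt(568). Hence Gal(Q(sqrt(568))/Q) = Z/2Z.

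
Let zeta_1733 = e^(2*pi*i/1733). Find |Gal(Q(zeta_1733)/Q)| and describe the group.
|Gal(Q(zeta_1733)/Q)| = phi(1733) = 1732; group ≅ (Z/1733Z)^* ≅ Z/1732Z

The n-th cyclotomic polynomial Φ_1733(x) is the minimal polynomial of zeta_1733 over Q and has degree phi(1733) = 1732. So Q(zeta_1733) is a degree-1732 Galois extension with Galois group (Z/1733Z)^*. (Z/1733Z)^* is cyclic since 1733 is an odd prime power (or 4). Hence Gal(Q(zeta_1733)/Q) ≅ Z/1732Z.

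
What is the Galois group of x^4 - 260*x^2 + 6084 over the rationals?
Gal(K/Q) = Z/2Z (cyclic of order 2)

f factors as (x^2 - 26)(x^2 - 234), so the splitting field is K = Q(sqrt(26), sqrt(234)). The squarefree part of 26 is 26 and the squarefree part of 234 is also 26, so sqrt(26) and sqrt(234) are both rational multiples of sqrt(26). Hence Q(sqrt(26)) = Q(sqrt(234)) = Q(sqrt(26)), and the splitting field collapses to a single degree-2 extension with Galois group Z/2Z.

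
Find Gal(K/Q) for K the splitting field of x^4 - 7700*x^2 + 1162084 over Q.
Gal(K/Q) = Z/2Z (cyclic of order 2)

f factors as (x^2 - 7546)(x^2 - 154), so the splitting field is K = Q(sqrt(7546), sqrt(154)). The squarefree part of 7546 is 154 and the squarefree part of 154 is also 154, so sqrt(7546) and sqrt(154) are both rational multiples of sqrt(154). Hence Q(sqrt(7546)) = Q(sqrt(154)) = Q(sqrt(154)), and the splitting field collapses to a single degree-2 extension with Galois group Z/2Z.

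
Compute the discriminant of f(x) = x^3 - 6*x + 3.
Δ = 621

For a depressed cubic x^3 + p x + q the discriminant is Δ = -4 p^3 - 27 q^2 = -4*(-6)^3 - 27*(3)^2 = 864 - 243 = 621.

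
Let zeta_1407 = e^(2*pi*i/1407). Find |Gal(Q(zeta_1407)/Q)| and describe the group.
|Gal(Q(zeta_1407)/Q)| = phi(1407) = 792; group ≅ (Z/1407Z)^* ≅ Z/2Z × Z/6Z × Z/66Z

The n-th cyclotomic polynomial Φ_1407(x) is the minimal polynomial of zeta_1407 over Q and has degree phi(1407) = 792. So Q(zeta_1407) is a degree-792 Galois extension with Galois group (Z/1407Z)^*. By CRT, (Z/1407Z)^* ≅ (Z/3Z)^* × (Z/7Z)^* × (Z/67Z)^*. Each prime-power unit group is (Z/3Z)^* ≅ Z/2Z; (Z/7Z)^* ≅ Z/6Z; (Z/67Z)^* ≅ Z/66Z. Hence Gal(Q(zeta_1407)/Q) ≅ Z/2Z × Z/6Z × Z/66Z.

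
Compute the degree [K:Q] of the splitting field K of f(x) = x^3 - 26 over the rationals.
[K:Q] = 6

x^3 - 26 has one real root r = 26^(1/3) and two complex roots r*zeta_3, r*zeta_3^2 where zeta_3 = e^(2*pi*i/3). The splitting field is Q(r, zeta_3). [Q(r):Q] = 3 and [Q(zeta_3):Q] = 2 with gcd = 1, so [Q(r, zeta_3):Q] = 3 * 2 = 6.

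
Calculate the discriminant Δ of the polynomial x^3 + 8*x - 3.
Δ = -2291

For a depressed cubic x^3 + p x + q the discriminant is Δ = -4 p^3 - 27 q^2 = -4*(8)^3 - 27*(-3)^2 = -2048 - 243 = -2291.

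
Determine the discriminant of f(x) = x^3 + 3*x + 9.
Δ = -2295

For a depressed cubic x^3 + p x + q the discriminant is Δ = -4 p^3 - 27 q^2 = -4*(3)^3 - 27*(9)^2 = -108 - 2187 = -2295.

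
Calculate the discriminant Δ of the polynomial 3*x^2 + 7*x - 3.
Δ = 85

For a quadratic a x^2 + b x + c the discriminant is Δ = b^2 - 4ac = (7)^2 - 4*(3)*(-3) = 49 - (-36) = 85.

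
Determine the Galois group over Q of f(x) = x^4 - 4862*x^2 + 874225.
Gal(K/Q) = Z/2Z (cyclic of order 2)

f factors as (x^2 - 4675)(x^2 - 187), so the splitting field is K = Q(sqrt(4675), sqrt(187)). The squarefree part of 4675 is 187 and the squarefree part of 187 is also 187, so sqrt(4675) and sqrt(187) are both rational multiples of sqrt(187). Hence Q(sqrt(4675)) = Q(sqrt(187)) = Q(sqrt(187)), and the splitting field collapses to a single degree-2 extension with Galois group Z/2Z.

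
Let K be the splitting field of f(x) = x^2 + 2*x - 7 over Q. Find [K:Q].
[K:Q] = 2

The discriminant of x^2 + (2)*x + (-7) is b^2 - 4c = 4 - (-28) = 32. Since 32 is not a perfect square in Q, the polynomial is irreducible over Q. Its two roots generate a degree-2 extension, so [K:Q] = 2.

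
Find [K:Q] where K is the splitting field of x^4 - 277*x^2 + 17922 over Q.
[K:Q] = 4

f factors as (x^2 - 103)(x^2 - 174); the splitting field is K = Q(sqrt(103), sqrt(174)). Since 103, 174, and 17922 are all non-squares in Q, the three subfields Q(sqrt(103)), Q(sqrt(174)), Q(sqrt(17922)) are distinct degree-2 extensions, so [K:Q] = 4 (Klein four Galois group).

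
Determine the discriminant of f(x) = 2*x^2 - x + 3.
Δ = -23

For a quadratic a x^2 + b x + c the discriminant is Δ = b^2 - 4ac = (-1)^2 - 4*(2)*(3) = 1 - (24) = -23.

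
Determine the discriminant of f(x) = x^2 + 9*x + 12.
Δ = 33

For a quadratic a x^2 + b x + c the discriminant is Δ = b^2 - 4ac = (9)^2 - 4*(1)*(12) = 81 - (48) = 33.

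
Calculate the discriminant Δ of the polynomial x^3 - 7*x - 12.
Δ = -2516

For a depressed cubic x^3 + p x + q the discriminant is Δ = -4 p^3 - 27 q^2 = -4*(-7)^3 - 27*(-12)^2 = 1372 - 3888 = -2516.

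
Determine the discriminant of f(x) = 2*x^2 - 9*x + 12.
Δ = -15

For a quadratic a x^2 + b x + c the discriminant is Δ = b^2 - 4ac = (-9)^2 - 4*(2)*(12) = 81 - (96) = -15.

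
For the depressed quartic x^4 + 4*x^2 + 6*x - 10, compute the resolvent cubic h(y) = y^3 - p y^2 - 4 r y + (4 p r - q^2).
h(y) = y^3 - 4*y^2 + 40*y - 196

Identify coefficients: p = 4, q = 6, r = -10.
Plug into h(y) = y^3 - p y^2 - 4 r y + (4 p r - q^2):
  h(y) = y^3 - (4) y^2 - 4*(-10) y + (4*(4)*(-10) - (6)^2)
       = y^3 + (-4) y^2 + (40) y + (-196).
Simplifying: h(y) = y^3 - 4*y^2 + 40*y - 196.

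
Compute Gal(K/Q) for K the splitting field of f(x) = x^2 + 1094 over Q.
Gal(K/Q) = Z/2Z (cyclic of order 2)

x^2 + 1094 is irreducible over Q since -1094 is not a rational square. The splitting field Q(sqrt(-1094)) has degree 2 over Q, and its unique nontrivial automorphism is sqrt(-1094) ↦ -sqrt(-1094). Hence Gal(Q(sqrt(-1094))/Q) = Z/2Z.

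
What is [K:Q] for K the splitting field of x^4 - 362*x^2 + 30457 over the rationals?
[K:Q] = 4

f factors as (x^2 - 133)(x^2 - 229); the splitting field is K = Q(sqrt(133), sqrt(229)). Since 133, 229, and 30457 are all non-squares in Q, the three subfields Q(sqrt(133)), Q(sqrt(229)), Q(sqrt(30457)) are distinct degree-2 extensions, so [K:Q] = 4 (Klein four Galois group).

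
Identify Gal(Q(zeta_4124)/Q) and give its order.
|Gal(Q(zeta_4124)/Q)| = phi(4124) = 2060; group ≅ (Z/4124Z)^* ≅ Z/2Z × Z/1030Z

The n-th cyclotomic polynomial Φ_4124(x) is the minimal polynomial of zeta_4124 over Q and has degree phi(4124) = 2060. So Q(zeta_4124) is a degree-2060 Galois extension with Galois group (Z/4124Z)^*. By CRT, (Z/4124Z)^* ≅ (Z/4Z)^* × (Z/1031Z)^*. Each prime-power unit group is (Z/4Z)^* ≅ Z/2Z; (Z/1031Z)^* ≅ Z/1030Z. Hence Gal(Q(zeta_4124)/Q) ≅ Z/2Z × Z/1030Z.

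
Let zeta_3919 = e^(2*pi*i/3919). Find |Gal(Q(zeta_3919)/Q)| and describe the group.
|Gal(Q(zeta_3919)/Q)| = phi(3919) = 3918; group ≅ (Z/3919Z)^* ≅ Z/3918Z

The n-th cyclotomic polynomial Φ_3919(x) is the minimal polynomial of zeta_3919 over Q and has degree phi(3919) = 3918. So Q(zeta_3919) is a degree-3918 Galois extension with Galois group (Z/3919Z)^*. (Z/3919Z)^* is cyclic since 3919 is an odd prime power (or 4). Hence Gal(Q(zeta_3919)/Q) ≅ Z/3918Z.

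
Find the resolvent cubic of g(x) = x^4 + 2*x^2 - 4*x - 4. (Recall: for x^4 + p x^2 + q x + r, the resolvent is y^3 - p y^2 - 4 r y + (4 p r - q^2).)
h(y) = y^3 - 2*y^2 + 16*y - 48

Identify coefficients: p = 2, q = -4, r = -4.
Plug into h(y) = y^3 - p y^2 - 4 r y + (4 p r - q^2):
  h(y) = y^3 - (2) y^2 - 4*(-4) y + (4*(2)*(-4) - (-4)^2)
       = y^3 + (-2) y^2 + (16) y + (-48).
Simplifying: h(y) = y^3 - 2*y^2 + 16*y - 48.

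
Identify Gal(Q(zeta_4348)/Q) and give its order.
|Gal(Q(zeta_4348)/Q)| = phi(4348) = 2172; group ≅ (Z/4348Z)^* ≅ Z/2Z × Z/1086Z

The n-th cyclotomic polynomial Φ_4348(x) is the minimal polynomial of zeta_4348 over Q and has degree phi(4348) = 2172. So Q(zeta_4348) is a degree-2172 Galois extension with Galois group (Z/4348Z)^*. By CRT, (Z/4348Z)^* ≅ (Z/4Z)^* × (Z/1087Z)^*. Each prime-power unit group is (Z/4Z)^* ≅ Z/2Z; (Z/1087Z)^* ≅ Z/1086Z. Hence Gal(Q(zeta_4348)/Q) ≅ Z/2Z × Z/1086Z.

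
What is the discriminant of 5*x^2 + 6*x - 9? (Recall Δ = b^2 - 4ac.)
Δ = 216

For a quadratic a x^2 + b x + c the discriminant is Δ = b^2 - 4ac = (6)^2 - 4*(5)*(-9) = 36 - (-180) = 216.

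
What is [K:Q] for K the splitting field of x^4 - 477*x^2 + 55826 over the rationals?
[K:Q] = 4

f factors as (x^2 - 206)(x^2 - 271); the splitting field is K = Q(sqrt(206), sqrt(271)). Since 206, 271, and 55826 are all non-squares in Q, the three subfields Q(sqrt(206)), Q(sqrt(271)), Q(sqrt(55826)) are distinct degree-2 extensions, so [K:Q] = 4 (Klein four Galois group).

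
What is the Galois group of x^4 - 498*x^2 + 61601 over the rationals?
Gal(K/Q) = V_4 (Klein four-group, Z/2Z × Z/2Z)

f factors as (x^2 - 269)(x^2 - 229), so the splitting field is K = Q(sqrt(269), sqrt(229)). The elements 269, 229, 61601 are all non-squares in Q, so sqrt(269) and sqrt(229) generate independent quadratic extensions. Thus [K:Q] = 4 and Gal(K/Q) is generated by the two order-2 automorphisms sqrt(269) ↦ -sqrt(269) and sqrt(229) ↦ -sqrt(229), giving V_4.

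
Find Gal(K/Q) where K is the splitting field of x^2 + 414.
Gal(K/Q) = Z/2Z (cyclic of order 2)

x^2 + 414 is irreducible over Q since -414 is not a rational square. The splitting field Q(sqrt(-414)) has degree 2 over Q, and its unique nontrivial automorphism is sqrt(-414) ↦ -sqrt(-414). Hence Gal(Q(sqrt(-414))/Q) = Z/2Z.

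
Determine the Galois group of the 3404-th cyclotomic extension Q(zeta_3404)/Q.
|Gal(Q(zeta_3404)/Q)| = phi(3404) = 1584; group ≅ (Z/3404Z)^* ≅ Z/2Z × Z/22Z × Z/36Z

The n-th cyclotomic polynomial Φ_3404(x) is the minimal polynomial of zeta_3404 over Q and has degree phi(3404) = 1584. So Q(zeta_3404) is a degree-1584 Galois extension with Galois group (Z/3404Z)^*. By CRT, (Z/3404Z)^* ≅ (Z/4Z)^* × (Z/23Z)^* × (Z/37Z)^*. Each prime-power unit group is (Z/4Z)^* ≅ Z/2Z; (Z/23Z)^* ≅ Z/22Z; (Z/37Z)^* ≅ Z/36Z. Hence Gal(Q(zeta_3404)/Q) ≅ Z/2Z × Z/22Z × Z/36Z.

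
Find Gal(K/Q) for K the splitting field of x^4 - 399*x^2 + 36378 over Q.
Gal(K/Q) = V_4 (Klein four-group, Z/2Z × Z/2Z)

f factors as (x^2 - 141)(x^2 - 258), so the splitting field is K = Q(sqrt(141), sqrt(258)). The elements 141, 258, 36378 are all non-squares in Q, so sqrt(141) and sqrt(258) generate independent quadratic extensions. Thus [K:Q] = 4 and Gal(K/Q) is generated by the two order-2 automorphisms sqrt(141) ↦ -sqrt(141) and sqrt(258) ↦ -sqrt(258), giving V_4.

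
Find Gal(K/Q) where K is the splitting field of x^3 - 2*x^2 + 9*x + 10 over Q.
Gal(K/Q) = S_3 (symmetric group of order 6)

Compute the discriminant of x^3 + (-2)*x^2 + (9)*x + (10): Δ = -8212. Since Δ is not a rational square, the Galois group is not contained in A_3; it must be the full S_3 (irreducibility of the cubic rules out anything smaller).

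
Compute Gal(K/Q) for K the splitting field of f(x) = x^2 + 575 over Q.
Gal(K/Q) = Z/2Z (cyclic of order 2)

x^2 + 575 is irreducible over Q since -575 is not a rational square. The splitting field Q(sqrt(-575)) has degree 2 over Q, and its unique nontrivial automorphism is sqrt(-575) ↦ -sqrt(-575). Hence Gal(Q(sqrt(-575))/Q) = Z/2Z.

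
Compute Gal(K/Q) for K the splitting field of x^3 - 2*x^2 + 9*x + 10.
Gal(K/Q) = S_3 (symmetric group of order 6)

Compute the discriminant of x^3 + (-2)*x^2 + (9)*x + (10): Δ = -8212. Since Δ is not a rational square, the Galois group is not contained in A_3; it must be the full S_3 (irreducibility of the cubic rules out anything smaller).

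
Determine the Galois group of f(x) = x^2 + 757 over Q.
Gal(K/Q) = Z/2Z (cyclic of order 2)

x^2 + 757 is irreducible over Q since -757 is not a rational square. The splitting field Q(sqrt(-757)) has degree 2 over Q, and its unique nontrivial automorphism is sqrt(-757) ↦ -sqrt(-757). Hence Gal(Q(sqrt(-757))/Q) = Z/2Z.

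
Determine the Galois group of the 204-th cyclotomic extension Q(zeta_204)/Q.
|Gal(Q(zeta_204)/Q)| = phi(204) = 64; group ≅ (Z/204Z)^* ≅ Z/2Z × Z/2Z × Z/16Z

The n-th cyclotomic polynomial Φ_204(x) is the minimal polynomial of zeta_204 over Q and has degree phi(204) = 64. So Q(zeta_204) is a degree-64 Galois extension with Galois group (Z/204Z)^*. By CRT, (Z/204Z)^* ≅ (Z/4Z)^* × (Z/3Z)^* × (Z/17Z)^*. Each prime-power unit group is (Z/4Z)^* ≅ Z/2Z; (Z/3Z)^* ≅ Z/2Z; (Z/17Z)^* ≅ Z/16Z. Hence Gal(Q(zeta_204)/Q) ≅ Z/2Z × Z/2Z × Z/16Z.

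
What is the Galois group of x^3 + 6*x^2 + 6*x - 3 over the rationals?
Gal(K/Q) = S_3 (symmetric group of order 6)

Compute the discriminant of x^3 + (6)*x^2 + (6)*x + (-3): Δ = 837. Since Δ is not a rational square, the Galois group is not contained in A_3; it must be the full S_3 (irreducibility of the cubic rules out anything smaller).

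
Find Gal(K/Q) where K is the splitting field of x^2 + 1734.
Gal(K/Q) = Z/2Z (cyclic of order 2)

x^2 + 1734 is irreducible over Q since -1734 is not a rational square. The splitting field Q(sqrt(-1734)) has degree 2 over Q, and its unique nontrivial automorphism is sqrt(-1734) ↦ -sqrt(-1734). Hence Gal(Q(sqrt(-1734))/Q) = Z/2Z.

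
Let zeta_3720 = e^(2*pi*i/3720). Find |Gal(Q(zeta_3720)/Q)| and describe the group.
|Gal(Q(zeta_3720)/Q)| = phi(3720) = 960; group ≅ (Z/3720Z)^* ≅ Z/2Z × Z/2Z × Z/2Z × Z/4Z × Z/30Z

The n-th cyclotomic polynomial Φ_3720(x) is the minimal polynomial of zeta_3720 over Q and has degree phi(3720) = 960. So Q(zeta_3720) is a degree-960 Galois extension with Galois group (Z/3720Z)^*. By CRT, (Z/3720Z)^* ≅ (Z/8Z)^* × (Z/3Z)^* × (Z/5Z)^* × (Z/31Z)^*. Each prime-power unit group is (Z/8Z)^* ≅ Z/2Z × Z/2Z; (Z/3Z)^* ≅ Z/2Z; (Z/5Z)^* ≅ Z/4Z; (Z/31Z)^* ≅ Z/30Z. Hence Gal(Q(zeta_3720)/Q) ≅ Z/2Z × Z/2Z × Z/2Z × Z/4Z × Z/30Z.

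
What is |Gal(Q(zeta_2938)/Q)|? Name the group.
|Gal(Q(zeta_2938)/Q)| = phi(2938) = 1344; group ≅ (Z/2938Z)^* ≅ Z/12Z × Z/112Z

The n-th cyclotomic polynomial Φ_2938(x) is the minimal polynomial of zeta_2938 over Q and has degree phi(2938) = 1344. So Q(zeta_2938) is a degree-1344 Galois extension with Galois group (Z/2938Z)^*. By CRT, (Z/2938Z)^* ≅ (Z/2Z)^* × (Z/13Z)^* × (Z/113Z)^*. Each prime-power unit group is (Z/2Z)^* ≅ trivial group (order 1); (Z/13Z)^* ≅ Z/12Z; (Z/113Z)^* ≅ Z/112Z. Hence Gal(Q(zeta_2938)/Q) ≅ Z/12Z × Z/112Z.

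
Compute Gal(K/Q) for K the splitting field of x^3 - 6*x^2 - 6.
Gal(K/Q) = S_3 (symmetric group of order 6)

Compute the discriminant of x^3 + (-6)*x^2 + (0)*x + (-6): Δ = -6156. Since Δ is not a rational square, the Galois group is not contained in A_3; it must be the full S_3 (irreducibility of the cubic rules out anything smaller).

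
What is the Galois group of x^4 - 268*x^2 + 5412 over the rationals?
Gal(K/Q) = V_4 (Klein four-group, Z/2Z × Z/2Z)

f factors as (x^2 - 22)(x^2 - 246), so the splitting field is K = Q(sqrt(22), sqrt(246)). The elements 22, 246, 5412 are all non-squares in Q, so sqrt(22) and sqrt(246) generate independent quadratic extensions. Thus [K:Q] = 4 and Gal(K/Q) is generated by the two order-2 automorphisms sqrt(22) ↦ -sqrt(22) and sqrt(246) ↦ -sqrt(246), giving V_4.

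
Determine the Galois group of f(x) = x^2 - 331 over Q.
Gal(K/Q) = Z/2Z (cyclic of order 2)

x^2 - 331 is irreducible over Q since 331 is not a rational square. The splitting field Q(sqrt(331)) has degree 2 over Q, and its unique nontrivial automorphism is sqrt(331) ↦ -sqrt(331). Hence Gal(Q(sqrt(331))/Q) = Z/2Z.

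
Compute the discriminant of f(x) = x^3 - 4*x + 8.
Δ = -1472

For x^3 + a x^2 + b x + c the discriminant is Δ = 18 a b c - 4 a^3 c + a^2 b^2 - 4 b^3 - 27 c^2.
Plug a = 0, b = -4, c = 8:
  18*(0)*(-4)*(8) - 4*(0)^3*(8) + (0)^2*(-4)^2 - 4*(-4)^3 - 27*(8)^2
  = 0 + (0) + 0 + (256) + (-1728)
  = -1472.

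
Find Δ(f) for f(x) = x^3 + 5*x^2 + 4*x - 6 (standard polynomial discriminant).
Δ = 12

For x^3 + a x^2 + b x + c the discriminant is Δ = 18 a b c - 4 a^3 c + a^2 b^2 - 4 b^3 - 27 c^2.
Plug a = 5, b = 4, c = -6:
  18*(5)*(4)*(-6) - 4*(5)^3*(-6) + (5)^2*(4)^2 - 4*(4)^3 - 27*(-6)^2
  = -2160 + (3000) + 400 + (-256) + (-972)
  = 12.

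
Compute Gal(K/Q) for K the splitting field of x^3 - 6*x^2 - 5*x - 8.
Gal(K/Q) = S_3 (symmetric group of order 6)

Compute the discriminant of x^3 + (-6)*x^2 + (-5)*x + (-8): Δ = -11560. Since Δ is not a rational square, the Galois group is not contained in A_3; it must be the full S_3 (irreducibility of the cubic rules out anything smaller).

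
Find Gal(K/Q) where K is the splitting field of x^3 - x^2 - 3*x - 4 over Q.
Gal(K/Q) = S_3 (symmetric group of order 6)

Compute the discriminant of x^3 + (-1)*x^2 + (-3)*x + (-4): Δ = -547. Since Δ is not a rational square, the Galois group is not contained in A_3; it must be the full S_3 (irreducibility of the cubic rules out anything smaller).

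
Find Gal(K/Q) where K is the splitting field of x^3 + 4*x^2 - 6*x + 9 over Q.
Gal(K/Q) = S_3 (symmetric group of order 6)

Compute the discriminant of x^3 + (4)*x^2 + (-6)*x + (9): Δ = -6939. Since Δ is not a rational square, the Galois group is not contained in A_3; it must be the full S_3 (irreducibility of the cubic rules out anything smaller).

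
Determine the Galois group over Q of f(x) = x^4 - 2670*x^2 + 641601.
Gal(K/Q) = Z/2Z (cyclic of order 2)

f factors as (x^2 - 267)(x^2 - 2403), so the splitting field is K = Q(sqrt(267), sqrt(2403)). The squarefree part of 267 is 267 and the squarefree part of 2403 is also 267, so sqrt(267) and sqrt(2403) are both rational multiples of sqrt(267). Hence Q(sqrt(267)) = Q(sqrt(2403)) = Q(sqrt(267)), and the splitting field collapses to a single degree-2 extension with Galois group Z/2Z.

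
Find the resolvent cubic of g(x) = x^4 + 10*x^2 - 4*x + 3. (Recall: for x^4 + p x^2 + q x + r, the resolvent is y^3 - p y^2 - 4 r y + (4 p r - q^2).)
h(y) = y^3 - 10*y^2 - 12*y + 104

Identify coefficients: p = 10, q = -4, r = 3.
Plug into h(y) = y^3 - p y^2 - 4 r y + (4 p r - q^2):
  h(y) = y^3 - (10) y^2 - 4*(3) y + (4*(10)*(3) - (-4)^2)
       = y^3 + (-10) y^2 + (-12) y + (104).
Simplifying: h(y) = y^3 - 10*y^2 - 12*y + 104.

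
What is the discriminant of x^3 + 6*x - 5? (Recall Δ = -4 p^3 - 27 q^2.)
Δ = -1539

For a depressed cubic x^3 + p x + q the discriminant is Δ = -4 p^3 - 27 q^2 = -4*(6)^3 - 27*(-5)^2 = -864 - 675 = -1539.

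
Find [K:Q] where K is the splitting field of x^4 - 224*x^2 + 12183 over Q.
[K:Q] = 4

f factors as (x^2 - 93)(x^2 - 131); the splitting field is K = Q(sqrt(93), sqrt(131)). Since 93, 131, and 12183 are all non-squares in Q, the three subfields Q(sqrt(93)), Q(sqrt(131)), Q(sqrt(12183)) are distinct degree-2 extensions, so [K:Q] = 4 (Klein four Galois group).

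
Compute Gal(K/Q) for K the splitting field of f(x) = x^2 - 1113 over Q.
Gal(K/Q) = Z/2Z (cyclic of order 2)

x^2 - 1113 is irreducible over Q since 1113 is not a rational square. The splitting field Q(sqrt(1113)) has degree 2 over Q, and its unique nontrivial automorphism is sqrt(1113) ↦ -sqrt(1113). Hence Gal(Q(sqrt(1113))/Q) = Z/2Z.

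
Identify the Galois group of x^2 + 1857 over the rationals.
Gal(K/Q) = Z/2Z (cyclic of order 2)

x^2 + 1857 is irreducible over Q since -1857 is not a rational square. The splitting field Q(sqrt(-1857)) has degree 2 over Q, and its unique nontrivial automorphism is sqrt(-1857) ↦ -sqrt(-1857). Hence Gal(Q(sqrt(-1857))/Q) = Z/2Z.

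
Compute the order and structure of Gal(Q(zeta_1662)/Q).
|Gal(Q(zeta_1662)/Q)| = phi(1662) = 552; group ≅ (Z/1662Z)^* ≅ Z/2Z × Z/276Z

The n-th cyclotomic polynomial Φ_1662(x) is the minimal polynomial of zeta_1662 over Q and has degree phi(1662) = 552. So Q(zeta_1662) is a degree-552 Galois extension with Galois group (Z/1662Z)^*. By CRT, (Z/1662Z)^* ≅ (Z/2Z)^* × (Z/3Z)^* × (Z/277Z)^*. Each prime-power unit group is (Z/2Z)^* ≅ trivial group (order 1); (Z/3Z)^* ≅ Z/2Z; (Z/277Z)^* ≅ Z/276Z. Hence Gal(Q(zeta_1662)/Q) ≅ Z/2Z × Z/276Z.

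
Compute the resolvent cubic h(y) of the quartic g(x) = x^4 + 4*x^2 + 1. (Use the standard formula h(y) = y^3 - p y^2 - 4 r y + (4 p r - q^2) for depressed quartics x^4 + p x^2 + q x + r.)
h(y) = y^3 - 4*y^2 - 4*y + 16

Identify coefficients: p = 4, q = 0, r = 1.
Plug into h(y) = y^3 - p y^2 - 4 r y + (4 p r - q^2):
  h(y) = y^3 - (4) y^2 - 4*(1) y + (4*(4)*(1) - (0)^2)
       = y^3 + (-4) y^2 + (-4) y + (16).
Simplifying: h(y) = y^3 - 4*y^2 - 4*y + 16.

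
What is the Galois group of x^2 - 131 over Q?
Gal(K/Q) = Z/2Z (cyclic of order 2)

x^2 - 131 is irreducible over Q since 131 is not a rational square. The splitting field Q(sqrt(131)) has degree 2 over Q, and its unique nontrivial automorphism is sqrt(131) ↦ -sqrt(131). Hence Gal(Q(sqrt(131))/Q) = Z/2Z.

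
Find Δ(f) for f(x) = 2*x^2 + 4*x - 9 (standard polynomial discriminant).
Δ = 88

For a quadratic a x^2 + b x + c the discriminant is Δ = b^2 - 4ac = (4)^2 - 4*(2)*(-9) = 16 - (-72) = 88.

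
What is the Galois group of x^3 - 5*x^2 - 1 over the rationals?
Gal(K/Q) = S_3 (symmetric group of order 6)

Compute the discriminant of x^3 + (-5)*x^2 + (0)*x + (-1): Δ = -527. Since Δ is not a rational square, the Galois group is not contained in A_3; it must be the full S_3 (irreducibility of the cubic rules out anything smaller).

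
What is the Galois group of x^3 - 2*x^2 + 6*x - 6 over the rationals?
Gal(K/Q) = S_3 (symmetric group of order 6)

Compute the discriminant of x^3 + (-2)*x^2 + (6)*x + (-6): Δ = -588. Since Δ is not a rational square, the Galois group is not contained in A_3; it must be the full S_3 (irreducibility of the cubic rules out anything smaller).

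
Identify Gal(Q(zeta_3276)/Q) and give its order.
|Gal(Q(zeta_3276)/Q)| = phi(3276) = 864; group ≅ (Z/3276Z)^* ≅ Z/2Z × Z/6Z × Z/6Z × Z/12Z

The n-th cyclotomic polynomial Φ_3276(x) is the minimal polynomial of zeta_3276 over Q and has degree phi(3276) = 864. So Q(zeta_3276) is a degree-864 Galois extension with Galois group (Z/3276Z)^*. By CRT, (Z/3276Z)^* ≅ (Z/4Z)^* × (Z/9Z)^* × (Z/7Z)^* × (Z/13Z)^*. Each prime-power unit group is (Z/4Z)^* ≅ Z/2Z; (Z/9Z)^* ≅ Z/6Z; (Z/7Z)^* ≅ Z/6Z; (Z/13Z)^* ≅ Z/12Z. Hence Gal(Q(zeta_3276)/Q) ≅ Z/2Z × Z/6Z × Z/6Z × Z/12Z.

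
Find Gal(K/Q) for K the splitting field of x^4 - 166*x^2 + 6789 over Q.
Gal(K/Q) = V_4 (Klein four-group, Z/2Z × Z/2Z)

f factors as (x^2 - 73)(x^2 - 93), so the splitting field is K = Q(sqrt(73), sqrt(93)). The elements 73, 93, 6789 are all non-squares in Q, so sqrt(73) and sqrt(93) generate independent quadratic extensions. Thus [K:Q] = 4 and Gal(K/Q) is generated by the two order-2 automorphisms sqrt(73) ↦ -sqrt(73) and sqrt(93) ↦ -sqrt(93), giving V_4.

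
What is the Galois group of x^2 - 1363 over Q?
Gal(K/Q) = Z/2Z (cyclic of order 2)

x^2 - 1363 is irreducible over Q since 1363 is not a rational square. The splitting field Q(sqrt(1363)) has degree 2 over Q, and its unique nontrivial automorphism is sqrt(1363) ↦ -sqrt(1363). Hence Gal(Q(sqrt(1363))/Q) = Z/2Z.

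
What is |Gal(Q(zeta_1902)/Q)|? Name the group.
|Gal(Q(zeta_1902)/Q)| = phi(1902) = 632; group ≅ (Z/1902Z)^* ≅ Z/2Z × Z/316Z

The n-th cyclotomic polynomial Φ_1902(x) is the minimal polynomial of zeta_1902 over Q and has degree phi(1902) = 632. So Q(zeta_1902) is a degree-632 Galois extension with Galois group (Z/1902Z)^*. By CRT, (Z/1902Z)^* ≅ (Z/2Z)^* × (Z/3Z)^* × (Z/317Z)^*. Each prime-power unit group is (Z/2Z)^* ≅ trivial group (order 1); (Z/3Z)^* ≅ Z/2Z; (Z/317Z)^* ≅ Z/316Z. Hence Gal(Q(zeta_1902)/Q) ≅ Z/2Z × Z/316Z.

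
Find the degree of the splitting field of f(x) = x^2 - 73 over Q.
[K:Q] = 2

The polynomial x^2 - 73 is irreducible over Q since 73 is not a perfect square. Its splitting field is Q(sqrt(73)), which has degree 2 over Q.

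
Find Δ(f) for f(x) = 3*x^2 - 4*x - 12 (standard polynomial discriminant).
Δ = 160

For a quadratic a x^2 + b x + c the discriminant is Δ = b^2 - 4ac = (-4)^2 - 4*(3)*(-12) = 16 - (-144) = 160.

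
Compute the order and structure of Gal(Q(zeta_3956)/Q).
|Gal(Q(zeta_3956)/Q)| = phi(3956) = 1848; group ≅ (Z/3956Z)^* ≅ Z/2Z × Z/22Z × Z/42Z

The n-th cyclotomic polynomial Φ_3956(x) is the minimal polynomial of zeta_3956 over Q and has degree phi(3956) = 1848. So Q(zeta_3956) is a degree-1848 Galois extension with Galois group (Z/3956Z)^*. By CRT, (Z/3956Z)^* ≅ (Z/4Z)^* × (Z/23Z)^* × (Z/43Z)^*. Each prime-power unit group is (Z/4Z)^* ≅ Z/2Z; (Z/23Z)^* ≅ Z/22Z; (Z/43Z)^* ≅ Z/42Z. Hence Gal(Q(zeta_3956)/Q) ≅ Z/2Z × Z/22Z × Z/42Z.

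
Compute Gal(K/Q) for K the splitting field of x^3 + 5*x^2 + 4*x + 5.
Gal(K/Q) = S_3 (symmetric group of order 6)

Compute the discriminant of x^3 + (5)*x^2 + (4)*x + (5): Δ = -1231. Since Δ is not a rational square, the Galois group is not contained in A_3; it must be the full S_3 (irreducibility of the cubic rules out anything smaller).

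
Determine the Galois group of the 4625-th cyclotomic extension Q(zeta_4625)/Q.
|Gal(Q(zeta_4625)/Q)| = phi(4625) = 3600; group ≅ (Z/4625Z)^* ≅ Z/36Z × Z/100Z

The n-th cyclotomic polynomial Φ_4625(x) is the minimal polynomial of zeta_4625 over Q and has degree phi(4625) = 3600. So Q(zeta_4625) is a degree-3600 Galois extension with Galois group (Z/4625Z)^*. By CRT, (Z/4625Z)^* ≅ (Z/125Z)^* × (Z/37Z)^*. Each prime-power unit group is (Z/125Z)^* ≅ Z/100Z; (Z/37Z)^* ≅ Z/36Z. Hence Gal(Q(zeta_4625)/Q) ≅ Z/36Z × Z/100Z.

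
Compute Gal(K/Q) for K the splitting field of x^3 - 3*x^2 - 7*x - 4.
Gal(K/Q) = S_3 (symmetric group of order 6)

Compute the discriminant of x^3 + (-3)*x^2 + (-7)*x + (-4): Δ = -563. Since Δ is not a rational square, the Galois group is not contained in A_3; it must be the full S_3 (irreducibility of the cubic rules out anything smaller).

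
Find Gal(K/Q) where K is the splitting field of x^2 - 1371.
Gal(K/Q) = Z/2Z (cyclic of order 2)

x^2 - 1371 is irreducible over Q since 1371 is not a rational square. The splitting field Q(sqrt(1371)) has degree 2 over Q, and its unique nontrivial automorphism is sqrt(1371) ↦ -sqrt(1371). Hence Gal(Q(sqrt(1371))/Q) = Z/2Z.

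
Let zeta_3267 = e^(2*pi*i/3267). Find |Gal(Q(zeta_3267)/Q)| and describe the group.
|Gal(Q(zeta_3267)/Q)| = phi(3267) = 1980; group ≅ (Z/3267Z)^* ≅ Z/18Z × Z/110Z

The n-th cyclotomic polynomial Φ_3267(x) is the minimal polynomial of zeta_3267 over Q and has degree phi(3267) = 1980. So Q(zeta_3267) is a degree-1980 Galois extension with Galois group (Z/3267Z)^*. By CRT, (Z/3267Z)^* ≅ (Z/27Z)^* × (Z/121Z)^*. Each prime-power unit group is (Z/27Z)^* ≅ Z/18Z; (Z/121Z)^* ≅ Z/110Z. Hence Gal(Q(zeta_3267)/Q) ≅ Z/18Z × Z/110Z.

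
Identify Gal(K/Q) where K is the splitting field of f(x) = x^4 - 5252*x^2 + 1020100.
Gal(K/Q) = Z/2Z (cyclic of order 2)

f factors as (x^2 - 202)(x^2 - 5050), so the splitting field is K = Q(sqrt(202), sqrt(5050)). The squarefree part of 202 is 202 and the squarefree part of 5050 is also 202, so sqrt(202) and sqrt(5050) are both rational multiples of sqrt(202). Hence Q(sqrt(202)) = Q(sqrt(5050)) = Q(sqrt(202)), and the splitting field collapses to a single degree-2 extension with Galois group Z/2Z.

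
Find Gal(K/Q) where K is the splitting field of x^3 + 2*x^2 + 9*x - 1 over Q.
Gal(K/Q) = S_3 (symmetric group of order 6)

Compute the discriminant of x^3 + (2)*x^2 + (9)*x + (-1): Δ = -2911. Since Δ is not a rational square, the Galois group is not contained in A_3; it must be the full S_3 (irreducibility of the cubic rules out anything smaller).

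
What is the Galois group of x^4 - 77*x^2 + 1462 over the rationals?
Gal(K/Q) = V_4 (Klein four-group, Z/2Z × Z/2Z)

f factors as (x^2 - 34)(x^2 - 43), so the splitting field is K = Q(sqrt(34), sqrt(43)). The elements 34, 43, 1462 are all non-squares in Q, so sqrt(34) and sqrt(43) generate independent quadratic extensions. Thus [K:Q] = 4 and Gal(K/Q) is generated by the two order-2 automorphisms sqrt(34) ↦ -sqrt(34) and sqrt(43) ↦ -sqrt(43), giving V_4.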